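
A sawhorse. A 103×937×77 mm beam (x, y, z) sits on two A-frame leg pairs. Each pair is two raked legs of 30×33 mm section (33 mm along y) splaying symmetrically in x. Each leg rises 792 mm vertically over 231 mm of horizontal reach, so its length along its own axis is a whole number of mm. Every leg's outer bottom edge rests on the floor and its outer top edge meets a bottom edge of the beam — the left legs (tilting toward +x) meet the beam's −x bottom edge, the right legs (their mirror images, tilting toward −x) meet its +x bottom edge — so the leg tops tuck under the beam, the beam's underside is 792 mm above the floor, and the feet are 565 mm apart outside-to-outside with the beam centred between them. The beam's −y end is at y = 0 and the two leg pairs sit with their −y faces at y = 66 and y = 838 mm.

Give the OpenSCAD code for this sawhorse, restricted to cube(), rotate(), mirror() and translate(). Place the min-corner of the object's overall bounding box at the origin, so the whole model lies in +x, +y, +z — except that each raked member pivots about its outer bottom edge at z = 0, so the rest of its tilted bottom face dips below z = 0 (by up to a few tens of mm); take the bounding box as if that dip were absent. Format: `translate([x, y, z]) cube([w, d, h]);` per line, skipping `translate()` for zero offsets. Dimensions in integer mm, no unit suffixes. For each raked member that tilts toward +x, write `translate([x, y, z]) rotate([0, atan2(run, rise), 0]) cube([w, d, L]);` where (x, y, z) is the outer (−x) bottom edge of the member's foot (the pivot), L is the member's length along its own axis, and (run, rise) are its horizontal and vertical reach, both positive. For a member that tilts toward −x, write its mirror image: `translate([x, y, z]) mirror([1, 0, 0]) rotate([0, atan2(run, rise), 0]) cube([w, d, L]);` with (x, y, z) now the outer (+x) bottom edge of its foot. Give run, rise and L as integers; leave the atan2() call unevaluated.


translate([231, 0, 792]) cube([103, 937, 77]);
translate([0, 66, 0]) rotate([0, atan2(231, 792), 0]) cube([30, 33, 825]);
translate([565, 66, 0]) mirror([1, 0, 0]) rotate([0, atan2(231, 792), 0]) cube([30, 33, 825]);
translate([0, 838, 0]) rotate([0, atan2(231, 792), 0]) cube([30, 33, 825]);
translate([565, 838, 0]) mirror([1, 0, 0]) rotate([0, atan2(231, 792), 0]) cube([30, 33, 825]);


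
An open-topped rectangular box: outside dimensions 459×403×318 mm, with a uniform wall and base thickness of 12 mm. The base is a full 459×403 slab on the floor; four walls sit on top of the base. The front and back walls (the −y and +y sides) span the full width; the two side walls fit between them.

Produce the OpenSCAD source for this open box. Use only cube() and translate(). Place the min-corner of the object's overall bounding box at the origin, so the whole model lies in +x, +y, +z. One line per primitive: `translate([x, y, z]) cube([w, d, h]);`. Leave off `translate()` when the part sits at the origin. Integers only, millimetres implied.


cube([459, 403, 12]);
translate([0, 0, 12]) cube([459, 12, 306]);
translate([0, 391, 12]) cube([459, 12, 306]);
translate([0, 12, 12]) cube([12, 379, 306]);
translate([447, 12, 12]) cube([12, 379, 306]);


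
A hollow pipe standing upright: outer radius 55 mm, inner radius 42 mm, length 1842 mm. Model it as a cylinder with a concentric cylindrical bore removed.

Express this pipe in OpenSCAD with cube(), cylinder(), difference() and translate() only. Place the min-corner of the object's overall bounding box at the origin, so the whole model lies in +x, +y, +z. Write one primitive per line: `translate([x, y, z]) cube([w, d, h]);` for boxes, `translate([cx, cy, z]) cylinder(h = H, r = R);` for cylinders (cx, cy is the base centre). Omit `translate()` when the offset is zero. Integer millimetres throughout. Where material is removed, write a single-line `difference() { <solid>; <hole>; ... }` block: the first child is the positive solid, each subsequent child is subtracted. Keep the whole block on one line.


difference() { translate([55, 55, 0]) cylinder(h = 1842, r = 55); translate([55, 55, 0]) cylinder(h = 1842, r = 42); }


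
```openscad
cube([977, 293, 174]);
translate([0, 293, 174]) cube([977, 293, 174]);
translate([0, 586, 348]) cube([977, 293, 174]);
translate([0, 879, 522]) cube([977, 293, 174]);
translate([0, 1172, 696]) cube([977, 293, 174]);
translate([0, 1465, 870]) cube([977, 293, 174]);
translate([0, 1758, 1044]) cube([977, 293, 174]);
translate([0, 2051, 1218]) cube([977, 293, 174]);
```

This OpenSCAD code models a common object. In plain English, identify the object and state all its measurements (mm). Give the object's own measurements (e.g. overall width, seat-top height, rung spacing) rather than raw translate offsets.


A straight staircase of 8 solid steps. Each step is 977 mm wide (x), 293 mm deep (y, the going) and 174 mm tall (the rise). The first step rests on the floor; each subsequent step sits one going further in +y and one rise higher in +z, directly behind and above the previous step with no overlap.


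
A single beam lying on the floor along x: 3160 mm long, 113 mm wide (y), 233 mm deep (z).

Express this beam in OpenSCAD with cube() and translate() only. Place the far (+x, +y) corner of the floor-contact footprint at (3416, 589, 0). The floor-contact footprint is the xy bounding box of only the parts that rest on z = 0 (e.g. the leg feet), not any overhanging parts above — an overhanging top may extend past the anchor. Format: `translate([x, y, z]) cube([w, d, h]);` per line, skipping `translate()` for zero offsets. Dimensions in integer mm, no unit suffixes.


translate([256, 476, 0]) cube([3160, 113, 233]);


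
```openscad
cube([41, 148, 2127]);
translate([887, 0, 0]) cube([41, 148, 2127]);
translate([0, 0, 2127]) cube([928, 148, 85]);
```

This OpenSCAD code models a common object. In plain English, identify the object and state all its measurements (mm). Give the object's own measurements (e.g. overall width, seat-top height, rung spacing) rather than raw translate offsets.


A door frame. The clear opening is 846 mm wide and 2127 mm high. Two 41 mm wide jambs, 148 mm deep, stand either side of the opening from the floor to the top of the opening. A 85 mm thick head sits across the top of both jambs, spanning the full outside width of the frame.


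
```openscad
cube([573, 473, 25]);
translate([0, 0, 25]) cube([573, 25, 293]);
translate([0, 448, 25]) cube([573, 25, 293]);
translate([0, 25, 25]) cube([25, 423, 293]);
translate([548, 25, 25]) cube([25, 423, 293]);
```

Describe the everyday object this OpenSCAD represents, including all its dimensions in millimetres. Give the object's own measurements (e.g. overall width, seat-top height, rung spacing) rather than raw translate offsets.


An open-topped rectangular box: outside dimensions 573×473×318 mm, with a uniform wall and base thickness of 25 mm. The base is a full 573×473 slab on the floor; four walls sit on top of the base. The front and back walls (the −y and +y sides) span the full width; the two side walls fit between them.


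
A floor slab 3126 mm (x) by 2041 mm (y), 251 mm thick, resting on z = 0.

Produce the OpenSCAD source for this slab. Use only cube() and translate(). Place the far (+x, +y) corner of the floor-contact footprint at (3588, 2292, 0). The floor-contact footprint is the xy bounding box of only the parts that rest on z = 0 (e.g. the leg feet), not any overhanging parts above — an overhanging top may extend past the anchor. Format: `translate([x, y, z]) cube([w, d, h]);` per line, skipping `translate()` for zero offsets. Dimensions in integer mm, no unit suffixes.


translate([462, 251, 0]) cube([3126, 2041, 251]);


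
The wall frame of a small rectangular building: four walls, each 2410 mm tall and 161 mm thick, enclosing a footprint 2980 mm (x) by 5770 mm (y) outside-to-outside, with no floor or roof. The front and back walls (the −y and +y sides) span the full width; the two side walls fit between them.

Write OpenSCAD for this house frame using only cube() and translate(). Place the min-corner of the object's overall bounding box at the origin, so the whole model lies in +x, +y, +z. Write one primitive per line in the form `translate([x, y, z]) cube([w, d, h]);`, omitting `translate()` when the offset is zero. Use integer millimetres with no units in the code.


cube([2980, 161, 2410]);
translate([0, 5609, 0]) cube([2980, 161, 2410]);
translate([0, 161, 0]) cube([161, 5448, 2410]);
translate([2819, 161, 0]) cube([161, 5448, 2410]);


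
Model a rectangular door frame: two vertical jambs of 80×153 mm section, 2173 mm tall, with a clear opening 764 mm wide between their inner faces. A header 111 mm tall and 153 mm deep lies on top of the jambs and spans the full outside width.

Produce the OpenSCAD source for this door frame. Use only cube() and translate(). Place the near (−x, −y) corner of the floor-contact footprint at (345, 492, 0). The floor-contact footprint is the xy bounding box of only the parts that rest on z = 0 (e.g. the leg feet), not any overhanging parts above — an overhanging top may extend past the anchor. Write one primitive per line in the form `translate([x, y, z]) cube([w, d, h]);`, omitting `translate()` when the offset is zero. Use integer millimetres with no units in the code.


translate([345, 492, 0]) cube([80, 153, 2173]);
translate([1189, 492, 0]) cube([80, 153, 2173]);
translate([345, 492, 2173]) cube([924, 153, 111]);


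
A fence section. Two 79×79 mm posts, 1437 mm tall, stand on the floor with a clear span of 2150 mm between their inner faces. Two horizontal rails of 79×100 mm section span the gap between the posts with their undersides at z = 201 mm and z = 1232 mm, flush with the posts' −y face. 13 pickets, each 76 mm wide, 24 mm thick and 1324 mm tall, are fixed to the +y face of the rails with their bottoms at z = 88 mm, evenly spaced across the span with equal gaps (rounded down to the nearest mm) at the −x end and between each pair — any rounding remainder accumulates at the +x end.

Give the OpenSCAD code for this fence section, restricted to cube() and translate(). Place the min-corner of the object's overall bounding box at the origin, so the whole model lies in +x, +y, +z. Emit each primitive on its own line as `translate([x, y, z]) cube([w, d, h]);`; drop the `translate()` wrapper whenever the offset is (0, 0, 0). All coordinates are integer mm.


cube([79, 79, 1437]);
translate([2229, 0, 0]) cube([79, 79, 1437]);
translate([79, 0, 201]) cube([2150, 79, 100]);
translate([79, 0, 1232]) cube([2150, 79, 100]);
translate([162, 79, 88]) cube([76, 24, 1324]);
translate([321, 79, 88]) cube([76, 24, 1324]);
translate([480, 79, 88]) cube([76, 24, 1324]);
translate([639, 79, 88]) cube([76, 24, 1324]);
translate([798, 79, 88]) cube([76, 24, 1324]);
translate([957, 79, 88]) cube([76, 24, 1324]);
translate([1116, 79, 88]) cube([76, 24, 1324]);
translate([1275, 79, 88]) cube([76, 24, 1324]);
translate([1434, 79, 88]) cube([76, 24, 1324]);
translate([1593, 79, 88]) cube([76, 24, 1324]);
translate([1752, 79, 88]) cube([76, 24, 1324]);
translate([1911, 79, 88]) cube([76, 24, 1324]);
translate([2070, 79, 88]) cube([76, 24, 1324]);


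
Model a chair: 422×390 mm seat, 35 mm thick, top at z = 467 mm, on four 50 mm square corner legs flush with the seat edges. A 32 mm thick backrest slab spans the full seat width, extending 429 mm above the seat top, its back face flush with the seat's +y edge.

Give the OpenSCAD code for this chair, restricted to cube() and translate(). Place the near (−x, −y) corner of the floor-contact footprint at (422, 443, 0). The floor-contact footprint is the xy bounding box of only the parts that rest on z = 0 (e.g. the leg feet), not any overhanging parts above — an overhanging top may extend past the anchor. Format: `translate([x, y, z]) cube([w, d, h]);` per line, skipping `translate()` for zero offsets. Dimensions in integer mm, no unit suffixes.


// leg_h = 467 - 35 = 432
translate([422, 443, 432]) cube([422, 390, 35]);
translate([422, 443, 0]) cube([50, 50, 432]);
translate([794, 443, 0]) cube([50, 50, 432]);
translate([422, 783, 0]) cube([50, 50, 432]);
translate([794, 783, 0]) cube([50, 50, 432]);
translate([422, 801, 467]) cube([422, 32, 429]);


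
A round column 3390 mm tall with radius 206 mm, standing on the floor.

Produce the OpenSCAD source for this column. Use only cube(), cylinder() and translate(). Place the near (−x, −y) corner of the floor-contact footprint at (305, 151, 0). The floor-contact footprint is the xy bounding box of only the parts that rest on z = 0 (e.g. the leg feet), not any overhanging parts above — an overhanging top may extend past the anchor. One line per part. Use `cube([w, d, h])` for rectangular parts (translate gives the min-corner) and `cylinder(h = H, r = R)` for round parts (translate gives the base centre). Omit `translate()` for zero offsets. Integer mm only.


translate([511, 357, 0]) cylinder(h = 3390, r = 206);


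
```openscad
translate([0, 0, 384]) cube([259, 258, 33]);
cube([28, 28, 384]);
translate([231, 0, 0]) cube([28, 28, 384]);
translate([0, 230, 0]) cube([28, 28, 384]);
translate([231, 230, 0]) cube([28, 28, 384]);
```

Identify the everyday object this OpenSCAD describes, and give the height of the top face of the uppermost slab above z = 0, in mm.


A stool. The seat height is 417 mm.

A 259×258×33 slab at z = 384 on four corner posts — a stool. The seat top is 384 + 33 = 417 mm.


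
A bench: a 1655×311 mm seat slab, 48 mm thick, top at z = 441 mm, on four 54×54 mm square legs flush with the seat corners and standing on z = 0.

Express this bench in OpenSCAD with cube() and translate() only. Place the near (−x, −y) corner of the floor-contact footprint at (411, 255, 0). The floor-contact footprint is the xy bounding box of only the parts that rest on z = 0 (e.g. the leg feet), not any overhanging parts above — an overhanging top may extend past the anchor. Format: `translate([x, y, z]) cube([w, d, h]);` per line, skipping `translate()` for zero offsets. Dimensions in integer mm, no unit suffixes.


translate([411, 255, 393]) cube([1655, 311, 48]);
translate([411, 255, 0]) cube([54, 54, 393]);
translate([411, 512, 0]) cube([54, 54, 393]);
translate([2012, 255, 0]) cube([54, 54, 393]);
translate([2012, 512, 0]) cube([54, 54, 393]);


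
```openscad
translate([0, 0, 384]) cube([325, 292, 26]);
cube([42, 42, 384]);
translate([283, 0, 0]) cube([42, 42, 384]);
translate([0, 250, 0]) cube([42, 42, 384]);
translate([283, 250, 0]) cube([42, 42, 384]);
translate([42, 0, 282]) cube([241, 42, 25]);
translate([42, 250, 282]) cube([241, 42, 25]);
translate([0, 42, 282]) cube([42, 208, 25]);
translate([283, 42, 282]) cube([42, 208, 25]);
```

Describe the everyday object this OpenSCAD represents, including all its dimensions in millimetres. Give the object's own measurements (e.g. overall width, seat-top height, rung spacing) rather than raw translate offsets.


A four-legged stool. The seat is a 325×292×26 mm slab whose top surface is at z = 410 mm; four square legs, each 42×42 mm in cross-section, run from the floor (z = 0) to the underside of the seat, each flush with a corner of the seat. Four stretchers, 42 mm wide and 25 mm tall, connect adjacent legs with their undersides at z = 282 mm, each running between the inner faces of the legs it joins and aligned with the legs' outer faces on the other axis.


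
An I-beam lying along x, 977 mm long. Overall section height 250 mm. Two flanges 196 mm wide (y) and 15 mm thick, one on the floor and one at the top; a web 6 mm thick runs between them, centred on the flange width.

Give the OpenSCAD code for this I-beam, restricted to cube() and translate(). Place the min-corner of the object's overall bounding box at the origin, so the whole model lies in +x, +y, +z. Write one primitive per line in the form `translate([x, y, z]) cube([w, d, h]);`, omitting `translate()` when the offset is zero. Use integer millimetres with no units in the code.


cube([977, 196, 15]);
translate([0, 95, 15]) cube([977, 6, 220]);
translate([0, 0, 235]) cube([977, 196, 15]);


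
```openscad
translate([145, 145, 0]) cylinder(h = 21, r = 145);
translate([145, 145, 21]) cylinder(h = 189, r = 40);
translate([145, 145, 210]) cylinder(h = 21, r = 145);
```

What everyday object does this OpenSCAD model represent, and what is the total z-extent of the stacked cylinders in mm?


A spool. The overall height is 231 mm.

Three coaxial cylinders, large–small–large — a spool. Two 21 mm flanges and a 189 mm core give 21 + 189 + 21 = 231 mm.


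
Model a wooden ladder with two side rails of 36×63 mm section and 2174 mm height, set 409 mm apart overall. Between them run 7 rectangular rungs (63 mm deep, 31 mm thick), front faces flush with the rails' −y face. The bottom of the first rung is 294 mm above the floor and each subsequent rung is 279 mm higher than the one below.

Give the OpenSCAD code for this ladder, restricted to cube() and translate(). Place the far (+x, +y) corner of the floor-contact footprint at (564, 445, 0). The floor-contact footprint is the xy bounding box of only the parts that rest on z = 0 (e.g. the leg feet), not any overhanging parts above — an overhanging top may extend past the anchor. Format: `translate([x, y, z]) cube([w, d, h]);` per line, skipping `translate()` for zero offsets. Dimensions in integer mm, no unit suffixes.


// rung span = 409 - 2*36 = 337
// rung[k] z = 294 + k*279
translate([155, 382, 0]) cube([36, 63, 2174]);
translate([528, 382, 0]) cube([36, 63, 2174]);
translate([191, 382, 294]) cube([337, 63, 31]);
translate([191, 382, 573]) cube([337, 63, 31]);
translate([191, 382, 852]) cube([337, 63, 31]);
translate([191, 382, 1131]) cube([337, 63, 31]);
translate([191, 382, 1410]) cube([337, 63, 31]);
translate([191, 382, 1689]) cube([337, 63, 31]);
translate([191, 382, 1968]) cube([337, 63, 31]);


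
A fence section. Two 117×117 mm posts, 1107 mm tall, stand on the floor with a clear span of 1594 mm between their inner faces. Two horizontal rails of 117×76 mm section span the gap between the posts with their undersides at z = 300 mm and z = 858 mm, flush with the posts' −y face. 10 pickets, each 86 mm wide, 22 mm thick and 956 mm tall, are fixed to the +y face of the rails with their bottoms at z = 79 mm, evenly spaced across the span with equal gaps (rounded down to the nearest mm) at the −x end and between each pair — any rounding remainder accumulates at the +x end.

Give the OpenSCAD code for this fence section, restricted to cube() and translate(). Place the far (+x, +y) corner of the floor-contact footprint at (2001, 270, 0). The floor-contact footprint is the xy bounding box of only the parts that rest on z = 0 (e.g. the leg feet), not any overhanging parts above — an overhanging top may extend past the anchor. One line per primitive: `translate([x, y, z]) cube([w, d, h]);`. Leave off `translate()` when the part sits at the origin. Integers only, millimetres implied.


translate([173, 153, 0]) cube([117, 117, 1107]);
translate([1884, 153, 0]) cube([117, 117, 1107]);
translate([290, 153, 300]) cube([1594, 117, 76]);
translate([290, 153, 858]) cube([1594, 117, 76]);
translate([356, 270, 79]) cube([86, 22, 956]);
translate([508, 270, 79]) cube([86, 22, 956]);
translate([660, 270, 79]) cube([86, 22, 956]);
translate([812, 270, 79]) cube([86, 22, 956]);
translate([964, 270, 79]) cube([86, 22, 956]);
translate([1116, 270, 79]) cube([86, 22, 956]);
translate([1268, 270, 79]) cube([86, 22, 956]);
translate([1420, 270, 79]) cube([86, 22, 956]);
translate([1572, 270, 79]) cube([86, 22, 956]);
translate([1724, 270, 79]) cube([86, 22, 956]);


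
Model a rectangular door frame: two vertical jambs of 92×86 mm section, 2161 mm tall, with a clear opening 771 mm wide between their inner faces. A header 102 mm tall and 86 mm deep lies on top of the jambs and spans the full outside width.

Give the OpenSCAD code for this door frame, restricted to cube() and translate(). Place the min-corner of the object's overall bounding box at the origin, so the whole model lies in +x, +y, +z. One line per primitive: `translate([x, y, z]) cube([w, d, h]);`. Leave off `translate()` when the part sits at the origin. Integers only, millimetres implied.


cube([92, 86, 2161]);
translate([863, 0, 0]) cube([92, 86, 2161]);
translate([0, 0, 2161]) cube([955, 86, 102]);


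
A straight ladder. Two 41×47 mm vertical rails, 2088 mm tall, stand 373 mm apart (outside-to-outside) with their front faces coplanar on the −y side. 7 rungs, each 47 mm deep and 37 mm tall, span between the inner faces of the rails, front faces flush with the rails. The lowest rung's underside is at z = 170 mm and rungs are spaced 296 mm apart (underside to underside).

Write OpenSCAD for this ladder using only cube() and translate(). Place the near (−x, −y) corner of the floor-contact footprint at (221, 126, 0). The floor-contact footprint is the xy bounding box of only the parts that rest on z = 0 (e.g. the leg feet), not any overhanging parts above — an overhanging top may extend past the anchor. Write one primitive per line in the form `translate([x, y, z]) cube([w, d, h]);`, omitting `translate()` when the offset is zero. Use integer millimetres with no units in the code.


// rung span = 373 - 2*41 = 291
// rung[k] z = 170 + k*296
translate([221, 126, 0]) cube([41, 47, 2088]);
translate([553, 126, 0]) cube([41, 47, 2088]);
translate([262, 126, 170]) cube([291, 47, 37]);
translate([262, 126, 466]) cube([291, 47, 37]);
translate([262, 126, 762]) cube([291, 47, 37]);
translate([262, 126, 1058]) cube([291, 47, 37]);
translate([262, 126, 1354]) cube([291, 47, 37]);
translate([262, 126, 1650]) cube([291, 47, 37]);
translate([262, 126, 1946]) cube([291, 47, 37]);


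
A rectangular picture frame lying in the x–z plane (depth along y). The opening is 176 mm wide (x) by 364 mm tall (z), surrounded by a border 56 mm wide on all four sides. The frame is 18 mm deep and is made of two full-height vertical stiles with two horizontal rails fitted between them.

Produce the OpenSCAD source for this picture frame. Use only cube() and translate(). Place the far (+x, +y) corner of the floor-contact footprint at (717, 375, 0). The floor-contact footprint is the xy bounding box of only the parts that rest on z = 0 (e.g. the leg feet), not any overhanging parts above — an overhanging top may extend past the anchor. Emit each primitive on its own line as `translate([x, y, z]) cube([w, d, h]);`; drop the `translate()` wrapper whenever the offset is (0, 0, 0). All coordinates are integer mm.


translate([429, 357, 0]) cube([56, 18, 476]);
translate([661, 357, 0]) cube([56, 18, 476]);
translate([485, 357, 0]) cube([176, 18, 56]);
translate([485, 357, 420]) cube([176, 18, 56]);


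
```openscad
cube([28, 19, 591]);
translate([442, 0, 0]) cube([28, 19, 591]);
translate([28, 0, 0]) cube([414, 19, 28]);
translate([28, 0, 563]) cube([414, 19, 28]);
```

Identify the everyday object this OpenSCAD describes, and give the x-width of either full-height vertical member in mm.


A picture frame. The border width is 28 mm.

Four thin pieces enclosing a rectangular opening — a picture frame. The two full-height stiles are 591 mm tall; the top rail sits at z = 563 and is 28 mm tall, so the border above the opening is 591 − 563 = 28 mm, matching the stile x-width.


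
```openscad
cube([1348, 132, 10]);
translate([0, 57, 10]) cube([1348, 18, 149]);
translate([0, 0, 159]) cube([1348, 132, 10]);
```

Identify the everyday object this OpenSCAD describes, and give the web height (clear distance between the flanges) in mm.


An I-beam. The web height is 149 mm.

Two wide flanges with a thin centred web — an I-beam. Overall 169 mm minus two 10 mm flanges gives a web of 169 − 2·10 = 149 mm.


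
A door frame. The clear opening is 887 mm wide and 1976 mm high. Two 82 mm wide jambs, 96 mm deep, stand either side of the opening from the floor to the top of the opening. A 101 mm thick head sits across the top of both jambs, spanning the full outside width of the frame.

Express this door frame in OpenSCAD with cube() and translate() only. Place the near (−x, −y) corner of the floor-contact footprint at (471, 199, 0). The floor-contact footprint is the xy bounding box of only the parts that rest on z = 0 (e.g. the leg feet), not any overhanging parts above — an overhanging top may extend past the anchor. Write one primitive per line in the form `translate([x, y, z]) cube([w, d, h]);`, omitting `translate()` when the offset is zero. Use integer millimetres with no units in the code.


translate([471, 199, 0]) cube([82, 96, 1976]);
translate([1440, 199, 0]) cube([82, 96, 1976]);
translate([471, 199, 1976]) cube([1051, 96, 101]);


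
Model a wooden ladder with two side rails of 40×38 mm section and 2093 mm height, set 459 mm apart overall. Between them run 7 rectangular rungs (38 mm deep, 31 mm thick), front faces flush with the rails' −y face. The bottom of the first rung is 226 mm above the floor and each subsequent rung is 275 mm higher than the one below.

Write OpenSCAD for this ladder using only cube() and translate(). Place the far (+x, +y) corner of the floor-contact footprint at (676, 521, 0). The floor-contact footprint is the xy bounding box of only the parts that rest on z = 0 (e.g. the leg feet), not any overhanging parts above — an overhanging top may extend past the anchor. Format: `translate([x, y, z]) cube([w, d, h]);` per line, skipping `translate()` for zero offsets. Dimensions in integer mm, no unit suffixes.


translate([217, 483, 0]) cube([40, 38, 2093]);
translate([636, 483, 0]) cube([40, 38, 2093]);
translate([257, 483, 226]) cube([379, 38, 31]);
translate([257, 483, 501]) cube([379, 38, 31]);
translate([257, 483, 776]) cube([379, 38, 31]);
translate([257, 483, 1051]) cube([379, 38, 31]);
translate([257, 483, 1326]) cube([379, 38, 31]);
translate([257, 483, 1601]) cube([379, 38, 31]);
translate([257, 483, 1876]) cube([379, 38, 31]);


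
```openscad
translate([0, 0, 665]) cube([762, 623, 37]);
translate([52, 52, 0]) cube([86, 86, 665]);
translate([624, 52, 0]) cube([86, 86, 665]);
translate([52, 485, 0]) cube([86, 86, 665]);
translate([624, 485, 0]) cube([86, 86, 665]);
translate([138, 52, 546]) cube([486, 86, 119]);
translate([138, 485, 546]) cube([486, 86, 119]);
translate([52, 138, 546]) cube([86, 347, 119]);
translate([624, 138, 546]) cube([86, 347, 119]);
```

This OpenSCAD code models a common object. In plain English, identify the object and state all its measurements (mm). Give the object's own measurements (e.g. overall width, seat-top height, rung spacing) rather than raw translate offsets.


A table: top 762 mm (x) × 623 mm (y), 37 mm thick, upper face at z = 702 mm, on four 86×86 mm square legs, each inset 52 mm from the nearest pair of top edges from z = 0 to the bottom of the top. Four apron rails, 86 mm thick and 119 mm tall, run between adjacent legs with their top edges flush with the underside of the top and their outer faces flush with the legs' outer faces.


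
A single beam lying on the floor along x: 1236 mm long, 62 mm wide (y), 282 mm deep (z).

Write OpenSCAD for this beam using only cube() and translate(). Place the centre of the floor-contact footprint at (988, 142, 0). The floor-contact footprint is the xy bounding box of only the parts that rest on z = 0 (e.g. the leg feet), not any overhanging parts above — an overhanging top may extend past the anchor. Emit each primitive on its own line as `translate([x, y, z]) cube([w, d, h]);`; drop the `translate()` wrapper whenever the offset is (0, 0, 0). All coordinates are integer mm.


translate([370, 111, 0]) cube([1236, 62, 282]);


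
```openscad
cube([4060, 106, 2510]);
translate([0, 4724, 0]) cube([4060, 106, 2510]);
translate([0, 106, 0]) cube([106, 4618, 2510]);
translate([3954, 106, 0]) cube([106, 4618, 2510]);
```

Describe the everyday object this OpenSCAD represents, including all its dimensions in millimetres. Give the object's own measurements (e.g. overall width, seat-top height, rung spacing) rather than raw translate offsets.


The wall frame of a small rectangular building: four walls, each 2510 mm tall and 106 mm thick, enclosing a footprint 4060 mm (x) by 4830 mm (y) outside-to-outside, with no floor or roof. The front and back walls (the −y and +y sides) span the full width; the two side walls fit between them.


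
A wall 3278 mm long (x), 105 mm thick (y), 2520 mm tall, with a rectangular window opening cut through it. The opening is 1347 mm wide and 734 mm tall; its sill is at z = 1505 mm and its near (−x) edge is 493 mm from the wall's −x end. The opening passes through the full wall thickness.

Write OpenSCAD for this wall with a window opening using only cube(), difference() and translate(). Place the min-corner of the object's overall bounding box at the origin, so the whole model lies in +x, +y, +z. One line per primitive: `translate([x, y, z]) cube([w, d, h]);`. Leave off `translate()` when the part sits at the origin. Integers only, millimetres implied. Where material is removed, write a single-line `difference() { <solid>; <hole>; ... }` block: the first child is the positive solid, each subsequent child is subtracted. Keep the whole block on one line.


difference() { cube([3278, 105, 2520]); translate([493, 0, 1505]) cube([1347, 105, 734]); }


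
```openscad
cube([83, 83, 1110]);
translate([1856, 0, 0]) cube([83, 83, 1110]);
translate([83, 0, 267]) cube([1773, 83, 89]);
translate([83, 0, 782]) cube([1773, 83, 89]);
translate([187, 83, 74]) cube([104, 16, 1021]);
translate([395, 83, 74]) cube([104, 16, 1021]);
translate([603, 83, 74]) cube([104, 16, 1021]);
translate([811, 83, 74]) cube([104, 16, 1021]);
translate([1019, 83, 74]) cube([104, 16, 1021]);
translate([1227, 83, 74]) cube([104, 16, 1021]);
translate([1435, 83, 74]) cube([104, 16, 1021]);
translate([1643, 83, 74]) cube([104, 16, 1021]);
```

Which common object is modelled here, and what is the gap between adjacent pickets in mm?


A fence section. The picket gap is 104 mm.

Two posts, two rails, 8 pickets — a fence section. Span 1773 mm holds 8 pickets of 104 mm with 9 equal gaps: ⌊(1773 − 8·104) / 9⌋ = 104 mm.


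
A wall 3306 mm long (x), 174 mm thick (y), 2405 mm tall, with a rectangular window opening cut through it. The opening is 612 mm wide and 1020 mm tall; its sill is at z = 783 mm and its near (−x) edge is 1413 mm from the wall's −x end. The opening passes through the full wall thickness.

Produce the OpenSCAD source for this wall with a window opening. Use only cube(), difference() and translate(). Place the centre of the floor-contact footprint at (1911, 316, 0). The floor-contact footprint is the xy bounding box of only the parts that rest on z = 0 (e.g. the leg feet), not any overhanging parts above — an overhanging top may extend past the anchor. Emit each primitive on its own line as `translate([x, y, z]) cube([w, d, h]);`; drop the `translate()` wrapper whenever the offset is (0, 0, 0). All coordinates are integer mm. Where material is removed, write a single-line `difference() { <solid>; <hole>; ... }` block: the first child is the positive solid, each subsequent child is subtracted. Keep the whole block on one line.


difference() { translate([258, 229, 0]) cube([3306, 174, 2405]); translate([1671, 229, 783]) cube([612, 174, 1020]); }


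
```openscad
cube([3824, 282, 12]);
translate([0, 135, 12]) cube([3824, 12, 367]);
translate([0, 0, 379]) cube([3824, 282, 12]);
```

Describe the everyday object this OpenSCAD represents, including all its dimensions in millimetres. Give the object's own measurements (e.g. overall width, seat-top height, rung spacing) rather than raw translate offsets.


An I-beam lying along x, 3824 mm long. Overall section height 391 mm. Two flanges 282 mm wide (y) and 12 mm thick, one on the floor and one at the top; a web 12 mm thick runs between them, centred on the flange width.


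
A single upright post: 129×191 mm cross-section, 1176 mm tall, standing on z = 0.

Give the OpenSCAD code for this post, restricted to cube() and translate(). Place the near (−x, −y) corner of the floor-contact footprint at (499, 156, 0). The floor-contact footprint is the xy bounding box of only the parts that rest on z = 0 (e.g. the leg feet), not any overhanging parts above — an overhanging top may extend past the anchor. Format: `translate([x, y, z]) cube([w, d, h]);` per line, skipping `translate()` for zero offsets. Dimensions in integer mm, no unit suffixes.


translate([499, 156, 0]) cube([129, 191, 1176]);


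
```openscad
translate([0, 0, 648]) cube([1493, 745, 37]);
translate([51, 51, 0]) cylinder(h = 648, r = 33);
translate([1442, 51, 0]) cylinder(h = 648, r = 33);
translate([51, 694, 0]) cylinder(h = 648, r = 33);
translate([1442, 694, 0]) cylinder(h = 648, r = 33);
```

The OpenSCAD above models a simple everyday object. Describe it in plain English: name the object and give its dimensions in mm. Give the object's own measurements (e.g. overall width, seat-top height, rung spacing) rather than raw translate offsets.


A rectangular dining table. The top is 1493×745×37 mm with its upper surface at z = 685 mm. It stands on four round legs of 66 mm diameter, each leg's bounding box inset 18 mm from the nearest pair of top edges, running from the floor to the underside of the top.


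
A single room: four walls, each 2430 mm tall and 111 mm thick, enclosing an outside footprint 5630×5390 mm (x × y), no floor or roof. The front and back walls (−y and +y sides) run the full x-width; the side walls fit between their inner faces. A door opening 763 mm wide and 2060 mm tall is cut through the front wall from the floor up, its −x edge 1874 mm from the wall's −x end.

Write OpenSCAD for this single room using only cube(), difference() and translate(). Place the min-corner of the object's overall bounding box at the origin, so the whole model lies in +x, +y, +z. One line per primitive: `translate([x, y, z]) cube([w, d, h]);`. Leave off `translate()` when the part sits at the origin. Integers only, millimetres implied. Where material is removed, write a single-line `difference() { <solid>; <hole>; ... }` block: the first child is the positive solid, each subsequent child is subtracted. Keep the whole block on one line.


difference() { cube([5630, 111, 2430]); translate([1874, 0, 0]) cube([763, 111, 2060]); }
translate([0, 5279, 0]) cube([5630, 111, 2430]);
translate([0, 111, 0]) cube([111, 5168, 2430]);
translate([5519, 111, 0]) cube([111, 5168, 2430]);


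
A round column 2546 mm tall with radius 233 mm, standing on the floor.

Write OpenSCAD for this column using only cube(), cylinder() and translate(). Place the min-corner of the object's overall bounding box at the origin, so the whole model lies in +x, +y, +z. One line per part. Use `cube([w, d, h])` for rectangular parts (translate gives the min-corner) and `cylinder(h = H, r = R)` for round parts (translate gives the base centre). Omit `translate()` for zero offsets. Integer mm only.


translate([233, 233, 0]) cylinder(h = 2546, r = 233);


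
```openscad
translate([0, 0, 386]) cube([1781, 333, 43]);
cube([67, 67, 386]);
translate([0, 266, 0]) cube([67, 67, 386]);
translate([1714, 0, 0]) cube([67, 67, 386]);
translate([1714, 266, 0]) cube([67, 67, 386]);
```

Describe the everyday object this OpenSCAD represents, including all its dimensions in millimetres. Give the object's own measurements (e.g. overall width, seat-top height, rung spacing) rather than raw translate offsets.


A bench: a 1781×333 mm seat slab, 43 mm thick, top at z = 429 mm, on four 67×67 mm square legs flush with the seat corners and standing on z = 0.


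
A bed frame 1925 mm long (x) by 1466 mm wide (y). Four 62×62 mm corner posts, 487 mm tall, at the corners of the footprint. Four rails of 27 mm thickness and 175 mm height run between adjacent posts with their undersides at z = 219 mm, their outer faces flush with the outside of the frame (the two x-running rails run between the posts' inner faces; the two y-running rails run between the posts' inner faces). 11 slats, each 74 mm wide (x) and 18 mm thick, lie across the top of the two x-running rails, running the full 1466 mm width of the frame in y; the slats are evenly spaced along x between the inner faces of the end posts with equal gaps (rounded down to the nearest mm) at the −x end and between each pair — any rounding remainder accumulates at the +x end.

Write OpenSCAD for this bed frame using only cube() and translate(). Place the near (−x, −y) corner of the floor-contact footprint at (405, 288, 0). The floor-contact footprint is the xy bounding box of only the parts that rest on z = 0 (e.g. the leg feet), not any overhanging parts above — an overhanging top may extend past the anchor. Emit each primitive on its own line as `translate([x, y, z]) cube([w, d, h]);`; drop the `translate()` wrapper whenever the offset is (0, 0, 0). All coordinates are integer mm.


translate([405, 288, 0]) cube([62, 62, 487]);
translate([405, 1692, 0]) cube([62, 62, 487]);
translate([2268, 288, 0]) cube([62, 62, 487]);
translate([2268, 1692, 0]) cube([62, 62, 487]);
translate([467, 288, 219]) cube([1801, 27, 175]);
translate([467, 1727, 219]) cube([1801, 27, 175]);
translate([405, 350, 219]) cube([27, 1342, 175]);
translate([2303, 350, 219]) cube([27, 1342, 175]);
translate([549, 288, 394]) cube([74, 1466, 18]);
translate([705, 288, 394]) cube([74, 1466, 18]);
translate([861, 288, 394]) cube([74, 1466, 18]);
translate([1017, 288, 394]) cube([74, 1466, 18]);
translate([1173, 288, 394]) cube([74, 1466, 18]);
translate([1329, 288, 394]) cube([74, 1466, 18]);
translate([1485, 288, 394]) cube([74, 1466, 18]);
translate([1641, 288, 394]) cube([74, 1466, 18]);
translate([1797, 288, 394]) cube([74, 1466, 18]);
translate([1953, 288, 394]) cube([74, 1466, 18]);
translate([2109, 288, 394]) cube([74, 1466, 18]);


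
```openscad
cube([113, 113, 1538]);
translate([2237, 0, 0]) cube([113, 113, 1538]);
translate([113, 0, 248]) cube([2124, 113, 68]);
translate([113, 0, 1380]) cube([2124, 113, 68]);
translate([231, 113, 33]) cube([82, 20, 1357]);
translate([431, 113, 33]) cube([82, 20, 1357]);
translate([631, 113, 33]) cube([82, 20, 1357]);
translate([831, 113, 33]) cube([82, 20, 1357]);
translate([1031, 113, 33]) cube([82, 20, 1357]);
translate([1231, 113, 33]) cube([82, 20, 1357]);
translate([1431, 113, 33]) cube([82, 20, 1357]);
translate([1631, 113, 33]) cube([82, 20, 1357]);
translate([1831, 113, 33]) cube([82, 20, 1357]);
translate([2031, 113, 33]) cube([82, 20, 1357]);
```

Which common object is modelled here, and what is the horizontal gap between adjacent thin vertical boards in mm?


A fence section. The picket gap is 118 mm.

Two posts, two rails, 10 pickets — a fence section. Span 2124 mm holds 10 pickets of 82 mm with 11 equal gaps: ⌊(2124 − 10·82) / 11⌋ = 118 mm.


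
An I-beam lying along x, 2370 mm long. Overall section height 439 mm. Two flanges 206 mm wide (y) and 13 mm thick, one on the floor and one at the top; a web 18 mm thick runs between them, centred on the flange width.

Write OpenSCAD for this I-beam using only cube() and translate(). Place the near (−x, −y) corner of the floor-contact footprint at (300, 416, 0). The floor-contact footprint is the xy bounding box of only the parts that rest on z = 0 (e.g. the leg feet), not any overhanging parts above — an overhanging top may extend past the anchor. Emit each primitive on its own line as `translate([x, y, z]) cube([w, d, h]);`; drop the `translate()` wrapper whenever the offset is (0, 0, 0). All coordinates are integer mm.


translate([300, 416, 0]) cube([2370, 206, 13]);
translate([300, 510, 13]) cube([2370, 18, 413]);
translate([300, 416, 426]) cube([2370, 206, 13]);


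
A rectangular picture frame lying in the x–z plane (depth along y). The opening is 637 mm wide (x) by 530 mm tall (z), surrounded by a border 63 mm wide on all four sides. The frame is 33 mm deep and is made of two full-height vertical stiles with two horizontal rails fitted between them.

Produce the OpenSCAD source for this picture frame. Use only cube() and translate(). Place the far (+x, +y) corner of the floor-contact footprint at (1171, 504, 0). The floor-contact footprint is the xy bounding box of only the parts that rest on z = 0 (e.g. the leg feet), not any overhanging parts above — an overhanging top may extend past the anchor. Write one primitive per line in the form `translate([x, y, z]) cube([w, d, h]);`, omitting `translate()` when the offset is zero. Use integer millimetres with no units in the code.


translate([408, 471, 0]) cube([63, 33, 656]);
translate([1108, 471, 0]) cube([63, 33, 656]);
translate([471, 471, 0]) cube([637, 33, 63]);
translate([471, 471, 593]) cube([637, 33, 63]);
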